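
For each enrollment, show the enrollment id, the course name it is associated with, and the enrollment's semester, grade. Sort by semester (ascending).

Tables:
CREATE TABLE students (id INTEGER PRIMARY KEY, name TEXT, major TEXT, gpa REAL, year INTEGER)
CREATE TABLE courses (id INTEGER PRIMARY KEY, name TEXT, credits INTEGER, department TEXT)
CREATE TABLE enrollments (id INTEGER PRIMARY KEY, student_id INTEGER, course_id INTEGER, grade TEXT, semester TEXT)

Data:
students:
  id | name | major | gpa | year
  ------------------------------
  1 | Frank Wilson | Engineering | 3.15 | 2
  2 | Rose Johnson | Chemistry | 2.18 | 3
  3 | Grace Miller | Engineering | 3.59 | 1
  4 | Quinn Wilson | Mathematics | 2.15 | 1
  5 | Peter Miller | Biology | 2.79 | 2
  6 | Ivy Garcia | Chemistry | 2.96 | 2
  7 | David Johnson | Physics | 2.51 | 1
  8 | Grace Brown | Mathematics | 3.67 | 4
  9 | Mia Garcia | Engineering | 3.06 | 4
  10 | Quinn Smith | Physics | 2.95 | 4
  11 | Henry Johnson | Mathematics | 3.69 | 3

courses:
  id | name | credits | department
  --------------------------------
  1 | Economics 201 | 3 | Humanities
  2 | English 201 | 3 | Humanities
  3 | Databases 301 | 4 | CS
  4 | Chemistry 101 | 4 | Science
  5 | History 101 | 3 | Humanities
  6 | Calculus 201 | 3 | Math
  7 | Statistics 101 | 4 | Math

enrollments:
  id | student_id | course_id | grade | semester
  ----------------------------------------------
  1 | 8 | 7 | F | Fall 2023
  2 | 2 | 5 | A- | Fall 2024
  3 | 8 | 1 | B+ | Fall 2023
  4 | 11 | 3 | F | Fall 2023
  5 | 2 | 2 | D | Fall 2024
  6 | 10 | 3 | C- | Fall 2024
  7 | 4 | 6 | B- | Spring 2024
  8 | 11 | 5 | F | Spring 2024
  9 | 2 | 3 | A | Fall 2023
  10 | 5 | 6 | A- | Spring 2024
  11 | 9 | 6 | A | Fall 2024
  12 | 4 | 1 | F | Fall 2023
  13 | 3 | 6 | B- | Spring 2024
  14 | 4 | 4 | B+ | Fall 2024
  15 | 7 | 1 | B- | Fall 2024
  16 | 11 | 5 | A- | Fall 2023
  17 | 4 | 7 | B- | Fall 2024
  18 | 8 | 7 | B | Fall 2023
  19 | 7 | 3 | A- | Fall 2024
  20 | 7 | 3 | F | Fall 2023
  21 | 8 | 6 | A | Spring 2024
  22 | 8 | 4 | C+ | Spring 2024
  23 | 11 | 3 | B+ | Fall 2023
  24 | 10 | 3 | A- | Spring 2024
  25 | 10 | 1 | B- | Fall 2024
SELECT c.id, p.name AS course, c.semester, c.grade FROM enrollments c JOIN courses p ON c.course_id = p.id ORDER BY c.semester ASC

Execution result:
id | course | semester | grade
1 | Statistics 101 | Fall 2023 | F
3 | Economics 201 | Fall 2023 | B+
4 | Databases 301 | Fall 2023 | F
9 | Databases 301 | Fall 2023 | A
12 | Economics 201 | Fall 2023 | F
16 | History 101 | Fall 2023 | A-
18 | Statistics 101 | Fall 2023 | B
20 | Databases 301 | Fall 2023 | F
23 | Databases 301 | Fall 2023 | B+
2 | History 101 | Fall 2024 | A-
5 | English 201 | Fall 2024 | D
6 | Databases 301 | Fall 2024 | C-
11 | Calculus 201 | Fall 2024 | A
14 | Chemistry 101 | Fall 2024 | B+
15 | Economics 201 | Fall 2024 | B-
17 | Statistics 101 | Fall 2024 | B-
19 | Databases 301 | Fall 2024 | A-
25 | Economics 201 | Fall 2024 | B-
7 | Calculus 201 | Spring 2024 | B-
8 | History 101 | Spring 2024 | F
10 | Calculus 201 | Spring 2024 | A-
13 | Calculus 201 | Spring 2024 | B-
21 | Calculus 201 | Spring 2024 | A
22 | Chemistry 101 | Spring 2024 | C+
24 | Databases 301 | Spring 2024 | A-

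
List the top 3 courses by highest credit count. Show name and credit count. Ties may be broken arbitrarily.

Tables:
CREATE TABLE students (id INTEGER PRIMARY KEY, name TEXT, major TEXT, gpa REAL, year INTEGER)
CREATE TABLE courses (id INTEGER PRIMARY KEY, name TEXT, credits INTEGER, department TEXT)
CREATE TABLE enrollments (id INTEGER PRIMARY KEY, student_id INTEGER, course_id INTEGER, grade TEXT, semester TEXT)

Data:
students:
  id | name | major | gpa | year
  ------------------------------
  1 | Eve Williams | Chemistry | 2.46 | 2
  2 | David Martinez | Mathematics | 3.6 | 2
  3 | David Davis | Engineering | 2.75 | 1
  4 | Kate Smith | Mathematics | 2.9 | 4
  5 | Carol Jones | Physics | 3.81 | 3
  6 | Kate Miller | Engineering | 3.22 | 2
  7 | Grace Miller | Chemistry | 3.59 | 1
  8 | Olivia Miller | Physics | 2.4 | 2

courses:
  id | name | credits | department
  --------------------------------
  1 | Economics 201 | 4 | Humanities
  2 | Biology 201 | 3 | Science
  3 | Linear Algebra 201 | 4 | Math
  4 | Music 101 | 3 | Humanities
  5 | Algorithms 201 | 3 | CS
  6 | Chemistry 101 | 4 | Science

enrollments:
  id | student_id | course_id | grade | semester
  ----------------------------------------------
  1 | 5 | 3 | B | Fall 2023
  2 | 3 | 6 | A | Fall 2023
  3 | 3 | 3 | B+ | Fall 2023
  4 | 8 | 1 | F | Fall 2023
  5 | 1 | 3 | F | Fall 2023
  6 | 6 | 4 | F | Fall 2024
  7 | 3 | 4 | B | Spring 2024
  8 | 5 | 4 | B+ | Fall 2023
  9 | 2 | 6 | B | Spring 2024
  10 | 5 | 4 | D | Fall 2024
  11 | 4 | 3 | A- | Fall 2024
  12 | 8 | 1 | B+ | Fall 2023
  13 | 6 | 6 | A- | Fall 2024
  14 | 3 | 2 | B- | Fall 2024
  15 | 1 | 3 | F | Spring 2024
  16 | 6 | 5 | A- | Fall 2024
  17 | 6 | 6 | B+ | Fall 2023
SELECT name, credits FROM courses ORDER BY credits DESC LIMIT 3

Execution result:
name | credits
Economics 201 | 4
Linear Algebra 201 | 4
Chemistry 101 | 4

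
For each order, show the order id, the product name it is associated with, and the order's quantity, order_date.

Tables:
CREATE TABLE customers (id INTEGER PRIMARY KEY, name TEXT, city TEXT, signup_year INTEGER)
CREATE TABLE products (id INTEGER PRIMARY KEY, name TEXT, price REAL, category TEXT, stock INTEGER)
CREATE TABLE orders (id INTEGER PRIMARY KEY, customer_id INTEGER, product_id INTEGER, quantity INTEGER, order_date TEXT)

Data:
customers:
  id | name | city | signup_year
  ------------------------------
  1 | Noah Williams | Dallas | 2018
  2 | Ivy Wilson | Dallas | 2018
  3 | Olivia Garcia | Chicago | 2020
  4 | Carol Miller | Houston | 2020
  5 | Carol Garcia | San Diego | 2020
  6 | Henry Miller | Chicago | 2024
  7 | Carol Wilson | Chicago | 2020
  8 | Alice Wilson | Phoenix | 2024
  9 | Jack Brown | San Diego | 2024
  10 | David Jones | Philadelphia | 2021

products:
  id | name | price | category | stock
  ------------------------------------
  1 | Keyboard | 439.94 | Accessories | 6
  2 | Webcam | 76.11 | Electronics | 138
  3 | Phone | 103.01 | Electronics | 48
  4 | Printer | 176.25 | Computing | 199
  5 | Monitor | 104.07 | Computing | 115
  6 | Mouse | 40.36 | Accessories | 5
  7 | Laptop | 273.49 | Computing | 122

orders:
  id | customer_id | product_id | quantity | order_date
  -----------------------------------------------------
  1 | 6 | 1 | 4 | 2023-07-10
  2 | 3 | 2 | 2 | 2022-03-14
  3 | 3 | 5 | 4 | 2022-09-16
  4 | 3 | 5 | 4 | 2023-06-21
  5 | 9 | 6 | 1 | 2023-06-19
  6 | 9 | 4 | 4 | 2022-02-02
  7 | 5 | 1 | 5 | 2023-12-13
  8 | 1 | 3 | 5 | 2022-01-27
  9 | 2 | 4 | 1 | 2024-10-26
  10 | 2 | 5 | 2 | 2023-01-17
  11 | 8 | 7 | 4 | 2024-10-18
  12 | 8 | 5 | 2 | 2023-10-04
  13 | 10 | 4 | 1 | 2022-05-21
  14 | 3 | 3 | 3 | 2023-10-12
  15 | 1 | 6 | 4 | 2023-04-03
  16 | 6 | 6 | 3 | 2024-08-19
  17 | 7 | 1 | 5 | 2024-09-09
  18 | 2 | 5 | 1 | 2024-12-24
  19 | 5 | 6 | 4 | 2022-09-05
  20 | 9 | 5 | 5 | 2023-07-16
SELECT c.id, p.name AS product, c.quantity, c.order_date FROM orders c JOIN products p ON c.product_id = p.id

Execution result:
id | product | quantity | order_date
1 | Keyboard | 4 | 2023-07-10
2 | Webcam | 2 | 2022-03-14
3 | Monitor | 4 | 2022-09-16
4 | Monitor | 4 | 2023-06-21
5 | Mouse | 1 | 2023-06-19
6 | Printer | 4 | 2022-02-02
7 | Keyboard | 5 | 2023-12-13
8 | Phone | 5 | 2022-01-27
9 | Printer | 1 | 2024-10-26
10 | Monitor | 2 | 2023-01-17
11 | Laptop | 4 | 2024-10-18
12 | Monitor | 2 | 2023-10-04
13 | Printer | 1 | 2022-05-21
14 | Phone | 3 | 2023-10-12
15 | Mouse | 4 | 2023-04-03
16 | Mouse | 3 | 2024-08-19
17 | Keyboard | 5 | 2024-09-09
18 | Monitor | 1 | 2024-12-24
19 | Mouse | 4 | 2022-09-05
20 | Monitor | 5 | 2023-07-16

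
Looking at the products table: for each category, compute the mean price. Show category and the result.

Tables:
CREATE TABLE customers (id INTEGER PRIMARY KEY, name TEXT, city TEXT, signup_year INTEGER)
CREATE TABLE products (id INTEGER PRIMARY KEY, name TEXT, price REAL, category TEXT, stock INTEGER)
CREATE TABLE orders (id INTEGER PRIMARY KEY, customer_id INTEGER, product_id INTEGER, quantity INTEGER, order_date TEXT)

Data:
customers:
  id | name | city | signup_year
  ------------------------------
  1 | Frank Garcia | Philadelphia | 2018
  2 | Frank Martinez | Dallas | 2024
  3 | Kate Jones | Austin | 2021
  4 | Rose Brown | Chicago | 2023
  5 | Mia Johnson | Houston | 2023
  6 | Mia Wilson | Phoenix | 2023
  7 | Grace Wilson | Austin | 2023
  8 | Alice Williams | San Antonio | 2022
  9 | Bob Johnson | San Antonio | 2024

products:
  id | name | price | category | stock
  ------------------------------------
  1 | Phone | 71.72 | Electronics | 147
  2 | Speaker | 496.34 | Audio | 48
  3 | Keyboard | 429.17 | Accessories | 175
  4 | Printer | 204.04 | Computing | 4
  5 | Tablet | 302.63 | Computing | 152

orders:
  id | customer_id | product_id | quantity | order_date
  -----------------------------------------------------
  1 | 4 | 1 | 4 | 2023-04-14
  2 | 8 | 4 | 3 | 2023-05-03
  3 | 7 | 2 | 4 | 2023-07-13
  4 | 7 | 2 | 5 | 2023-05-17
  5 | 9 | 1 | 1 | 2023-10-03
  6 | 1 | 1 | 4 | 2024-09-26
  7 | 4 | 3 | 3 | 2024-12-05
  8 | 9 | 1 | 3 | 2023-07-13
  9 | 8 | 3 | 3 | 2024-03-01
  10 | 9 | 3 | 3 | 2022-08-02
SELECT category, AVG(price) AS avg_price FROM products GROUP BY category

Execution result:
category | avg_price
Accessories | 429.17
Audio | 496.34
Computing | 253.34
Electronics | 71.72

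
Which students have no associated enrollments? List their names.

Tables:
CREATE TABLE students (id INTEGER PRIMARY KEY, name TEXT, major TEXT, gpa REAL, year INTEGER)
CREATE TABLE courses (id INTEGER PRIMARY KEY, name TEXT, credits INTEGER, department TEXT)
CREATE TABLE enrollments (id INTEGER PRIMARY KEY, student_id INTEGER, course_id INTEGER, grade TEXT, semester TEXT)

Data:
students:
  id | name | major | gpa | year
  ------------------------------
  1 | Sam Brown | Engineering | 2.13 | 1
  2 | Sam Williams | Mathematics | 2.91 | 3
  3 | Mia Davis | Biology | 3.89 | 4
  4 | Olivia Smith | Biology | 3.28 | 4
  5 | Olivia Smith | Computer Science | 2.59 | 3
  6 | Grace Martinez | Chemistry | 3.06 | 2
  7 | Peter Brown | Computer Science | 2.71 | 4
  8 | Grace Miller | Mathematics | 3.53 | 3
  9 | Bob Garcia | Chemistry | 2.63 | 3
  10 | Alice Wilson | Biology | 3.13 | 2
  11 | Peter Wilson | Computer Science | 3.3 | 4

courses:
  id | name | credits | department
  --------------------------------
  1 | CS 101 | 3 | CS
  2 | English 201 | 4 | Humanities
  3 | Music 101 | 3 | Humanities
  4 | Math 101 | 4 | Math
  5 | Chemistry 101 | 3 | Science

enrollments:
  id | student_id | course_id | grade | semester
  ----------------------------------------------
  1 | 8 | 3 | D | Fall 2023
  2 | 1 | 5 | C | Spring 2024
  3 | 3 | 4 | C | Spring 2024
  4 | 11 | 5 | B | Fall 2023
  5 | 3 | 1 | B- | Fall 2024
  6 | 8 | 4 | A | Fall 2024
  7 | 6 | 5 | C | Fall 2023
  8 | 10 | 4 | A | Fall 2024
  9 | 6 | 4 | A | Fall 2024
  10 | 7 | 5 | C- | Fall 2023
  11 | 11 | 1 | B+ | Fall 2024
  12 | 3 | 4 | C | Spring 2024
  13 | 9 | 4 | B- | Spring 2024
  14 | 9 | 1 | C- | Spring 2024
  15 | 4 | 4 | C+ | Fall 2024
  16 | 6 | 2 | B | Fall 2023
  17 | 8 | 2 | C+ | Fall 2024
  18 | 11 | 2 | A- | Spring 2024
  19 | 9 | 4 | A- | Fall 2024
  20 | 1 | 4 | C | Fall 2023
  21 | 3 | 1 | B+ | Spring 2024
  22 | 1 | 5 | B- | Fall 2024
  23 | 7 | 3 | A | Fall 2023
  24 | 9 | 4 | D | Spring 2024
SELECT p.name FROM students p LEFT JOIN enrollments c ON c.student_id = p.id WHERE c.id IS NULL

Execution result:
name
Sam Williams
Olivia Smith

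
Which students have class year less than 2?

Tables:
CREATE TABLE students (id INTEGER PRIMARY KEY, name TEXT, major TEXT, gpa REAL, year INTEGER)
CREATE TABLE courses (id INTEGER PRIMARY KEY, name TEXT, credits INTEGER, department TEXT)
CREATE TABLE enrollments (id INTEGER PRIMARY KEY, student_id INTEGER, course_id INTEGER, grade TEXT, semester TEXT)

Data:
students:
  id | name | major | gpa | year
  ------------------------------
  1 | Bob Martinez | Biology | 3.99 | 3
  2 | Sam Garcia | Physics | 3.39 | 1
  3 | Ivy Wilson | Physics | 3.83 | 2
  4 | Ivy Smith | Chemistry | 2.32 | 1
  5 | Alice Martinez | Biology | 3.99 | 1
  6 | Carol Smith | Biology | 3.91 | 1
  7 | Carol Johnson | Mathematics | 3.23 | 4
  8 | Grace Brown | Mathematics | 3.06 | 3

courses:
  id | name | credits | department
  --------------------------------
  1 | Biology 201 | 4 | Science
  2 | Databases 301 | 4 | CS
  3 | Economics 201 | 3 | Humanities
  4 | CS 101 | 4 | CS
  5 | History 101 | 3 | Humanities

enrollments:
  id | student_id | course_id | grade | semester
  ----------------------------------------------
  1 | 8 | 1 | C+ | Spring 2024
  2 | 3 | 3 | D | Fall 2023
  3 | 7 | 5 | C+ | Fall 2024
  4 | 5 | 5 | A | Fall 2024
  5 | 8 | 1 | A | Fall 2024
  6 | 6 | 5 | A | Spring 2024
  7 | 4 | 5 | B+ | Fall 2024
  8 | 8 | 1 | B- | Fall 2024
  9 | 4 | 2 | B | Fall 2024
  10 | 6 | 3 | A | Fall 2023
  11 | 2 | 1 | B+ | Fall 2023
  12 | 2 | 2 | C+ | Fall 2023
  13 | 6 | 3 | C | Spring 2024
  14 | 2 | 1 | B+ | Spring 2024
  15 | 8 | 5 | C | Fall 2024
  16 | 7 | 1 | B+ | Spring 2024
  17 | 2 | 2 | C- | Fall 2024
SELECT name, year FROM students WHERE year < 2

Execution result:
name | year
Sam Garcia | 1
Ivy Smith | 1
Alice Martinez | 1
Carol Smith | 1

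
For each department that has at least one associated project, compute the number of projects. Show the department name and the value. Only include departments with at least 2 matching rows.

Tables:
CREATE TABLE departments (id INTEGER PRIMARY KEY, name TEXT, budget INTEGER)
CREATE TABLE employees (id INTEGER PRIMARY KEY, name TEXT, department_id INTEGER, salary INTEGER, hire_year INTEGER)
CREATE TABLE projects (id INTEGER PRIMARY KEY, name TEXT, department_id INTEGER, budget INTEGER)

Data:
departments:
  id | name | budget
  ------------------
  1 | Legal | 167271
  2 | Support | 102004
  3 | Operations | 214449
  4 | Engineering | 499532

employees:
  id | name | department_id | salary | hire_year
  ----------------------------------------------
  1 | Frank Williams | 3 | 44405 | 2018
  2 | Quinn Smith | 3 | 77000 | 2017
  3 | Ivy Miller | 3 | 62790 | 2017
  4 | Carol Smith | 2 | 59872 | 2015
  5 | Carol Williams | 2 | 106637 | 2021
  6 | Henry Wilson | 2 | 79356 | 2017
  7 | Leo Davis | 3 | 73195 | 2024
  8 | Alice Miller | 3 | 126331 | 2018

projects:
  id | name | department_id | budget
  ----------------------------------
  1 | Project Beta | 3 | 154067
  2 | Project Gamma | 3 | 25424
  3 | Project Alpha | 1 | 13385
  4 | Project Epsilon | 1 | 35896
SELECT p.name, COUNT(*) AS n FROM projects c JOIN departments p ON c.department_id = p.id GROUP BY p.id, p.name HAVING COUNT(*) >= 2

Execution result:
name | n
Legal | 2
Operations | 2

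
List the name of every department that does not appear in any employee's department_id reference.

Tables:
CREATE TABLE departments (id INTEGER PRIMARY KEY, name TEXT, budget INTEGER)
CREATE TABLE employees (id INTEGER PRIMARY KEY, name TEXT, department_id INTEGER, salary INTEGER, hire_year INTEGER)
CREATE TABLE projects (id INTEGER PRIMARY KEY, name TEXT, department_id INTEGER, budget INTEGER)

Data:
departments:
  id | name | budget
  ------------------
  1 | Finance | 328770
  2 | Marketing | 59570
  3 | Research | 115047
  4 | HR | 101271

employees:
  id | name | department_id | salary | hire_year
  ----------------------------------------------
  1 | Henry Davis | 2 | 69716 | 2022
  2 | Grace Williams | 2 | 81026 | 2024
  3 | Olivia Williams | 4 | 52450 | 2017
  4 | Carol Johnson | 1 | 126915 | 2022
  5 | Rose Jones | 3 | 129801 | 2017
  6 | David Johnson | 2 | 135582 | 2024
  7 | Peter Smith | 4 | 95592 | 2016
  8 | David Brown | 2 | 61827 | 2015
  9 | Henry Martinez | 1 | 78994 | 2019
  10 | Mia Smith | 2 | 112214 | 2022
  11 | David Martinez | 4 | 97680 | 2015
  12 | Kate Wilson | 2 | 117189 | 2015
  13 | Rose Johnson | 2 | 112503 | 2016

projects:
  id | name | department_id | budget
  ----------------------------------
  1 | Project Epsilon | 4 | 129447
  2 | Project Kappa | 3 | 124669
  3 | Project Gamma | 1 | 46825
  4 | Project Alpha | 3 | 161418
SELECT p.name FROM departments p LEFT JOIN employees c ON c.department_id = p.id WHERE c.id IS NULL

Execution result:
(no rows)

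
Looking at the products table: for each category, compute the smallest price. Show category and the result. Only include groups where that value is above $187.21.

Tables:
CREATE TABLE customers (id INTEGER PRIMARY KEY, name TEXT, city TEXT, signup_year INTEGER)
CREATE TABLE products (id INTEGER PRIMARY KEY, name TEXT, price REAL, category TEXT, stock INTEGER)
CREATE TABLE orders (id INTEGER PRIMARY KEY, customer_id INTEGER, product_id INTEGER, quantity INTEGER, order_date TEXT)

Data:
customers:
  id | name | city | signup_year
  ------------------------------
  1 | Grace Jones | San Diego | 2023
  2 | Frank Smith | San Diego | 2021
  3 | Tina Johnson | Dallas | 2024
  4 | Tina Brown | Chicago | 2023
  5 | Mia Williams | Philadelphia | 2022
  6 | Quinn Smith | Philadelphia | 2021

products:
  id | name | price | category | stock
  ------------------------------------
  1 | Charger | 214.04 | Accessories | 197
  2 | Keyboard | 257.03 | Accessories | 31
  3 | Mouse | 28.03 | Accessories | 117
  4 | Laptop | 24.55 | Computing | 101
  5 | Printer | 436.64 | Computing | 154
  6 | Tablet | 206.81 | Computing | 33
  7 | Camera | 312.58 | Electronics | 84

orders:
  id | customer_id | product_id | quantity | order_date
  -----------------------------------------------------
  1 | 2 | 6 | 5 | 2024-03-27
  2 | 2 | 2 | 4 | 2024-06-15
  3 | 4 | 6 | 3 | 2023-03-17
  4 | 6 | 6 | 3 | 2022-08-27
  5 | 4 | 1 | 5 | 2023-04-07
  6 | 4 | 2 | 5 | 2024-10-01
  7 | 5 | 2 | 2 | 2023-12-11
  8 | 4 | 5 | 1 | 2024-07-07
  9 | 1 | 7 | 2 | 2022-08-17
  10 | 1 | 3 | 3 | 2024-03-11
SELECT category, MIN(price) AS min_price FROM products GROUP BY category HAVING MIN(price) > 187.21

Execution result:
category | min_price
Electronics | 312.58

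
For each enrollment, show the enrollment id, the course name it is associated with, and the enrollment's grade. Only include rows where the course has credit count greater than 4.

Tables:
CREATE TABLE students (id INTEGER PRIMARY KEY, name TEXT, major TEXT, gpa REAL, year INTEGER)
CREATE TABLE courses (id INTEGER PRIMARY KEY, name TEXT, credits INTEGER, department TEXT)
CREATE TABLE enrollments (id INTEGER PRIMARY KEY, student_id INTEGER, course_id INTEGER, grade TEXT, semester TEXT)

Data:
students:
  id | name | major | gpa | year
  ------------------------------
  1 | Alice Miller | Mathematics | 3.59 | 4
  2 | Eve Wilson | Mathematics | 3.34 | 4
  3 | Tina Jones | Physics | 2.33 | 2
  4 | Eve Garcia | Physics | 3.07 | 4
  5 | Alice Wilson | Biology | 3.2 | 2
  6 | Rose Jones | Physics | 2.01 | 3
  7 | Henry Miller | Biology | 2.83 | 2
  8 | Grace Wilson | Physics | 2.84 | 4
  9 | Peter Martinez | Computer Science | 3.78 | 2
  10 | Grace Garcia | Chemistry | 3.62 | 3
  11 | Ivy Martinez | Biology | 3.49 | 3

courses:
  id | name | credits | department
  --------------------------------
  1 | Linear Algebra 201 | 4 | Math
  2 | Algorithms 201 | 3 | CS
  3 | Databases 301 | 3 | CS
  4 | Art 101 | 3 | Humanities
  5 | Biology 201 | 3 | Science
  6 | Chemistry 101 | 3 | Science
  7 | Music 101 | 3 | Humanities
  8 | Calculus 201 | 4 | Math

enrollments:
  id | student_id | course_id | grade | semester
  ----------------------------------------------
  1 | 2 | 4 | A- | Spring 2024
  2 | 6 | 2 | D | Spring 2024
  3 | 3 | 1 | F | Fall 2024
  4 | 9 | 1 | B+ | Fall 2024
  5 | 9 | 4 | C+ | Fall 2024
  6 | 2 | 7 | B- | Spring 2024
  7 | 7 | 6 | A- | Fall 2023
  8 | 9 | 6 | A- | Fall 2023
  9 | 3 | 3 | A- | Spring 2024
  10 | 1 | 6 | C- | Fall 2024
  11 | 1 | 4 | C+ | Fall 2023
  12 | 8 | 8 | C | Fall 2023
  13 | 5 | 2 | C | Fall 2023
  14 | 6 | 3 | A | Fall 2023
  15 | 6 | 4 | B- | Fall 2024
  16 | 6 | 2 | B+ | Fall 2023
SELECT c.id, p.name AS course, c.grade FROM enrollments c JOIN courses p ON c.course_id = p.id WHERE p.credits > 4

Execution result:
(no rows)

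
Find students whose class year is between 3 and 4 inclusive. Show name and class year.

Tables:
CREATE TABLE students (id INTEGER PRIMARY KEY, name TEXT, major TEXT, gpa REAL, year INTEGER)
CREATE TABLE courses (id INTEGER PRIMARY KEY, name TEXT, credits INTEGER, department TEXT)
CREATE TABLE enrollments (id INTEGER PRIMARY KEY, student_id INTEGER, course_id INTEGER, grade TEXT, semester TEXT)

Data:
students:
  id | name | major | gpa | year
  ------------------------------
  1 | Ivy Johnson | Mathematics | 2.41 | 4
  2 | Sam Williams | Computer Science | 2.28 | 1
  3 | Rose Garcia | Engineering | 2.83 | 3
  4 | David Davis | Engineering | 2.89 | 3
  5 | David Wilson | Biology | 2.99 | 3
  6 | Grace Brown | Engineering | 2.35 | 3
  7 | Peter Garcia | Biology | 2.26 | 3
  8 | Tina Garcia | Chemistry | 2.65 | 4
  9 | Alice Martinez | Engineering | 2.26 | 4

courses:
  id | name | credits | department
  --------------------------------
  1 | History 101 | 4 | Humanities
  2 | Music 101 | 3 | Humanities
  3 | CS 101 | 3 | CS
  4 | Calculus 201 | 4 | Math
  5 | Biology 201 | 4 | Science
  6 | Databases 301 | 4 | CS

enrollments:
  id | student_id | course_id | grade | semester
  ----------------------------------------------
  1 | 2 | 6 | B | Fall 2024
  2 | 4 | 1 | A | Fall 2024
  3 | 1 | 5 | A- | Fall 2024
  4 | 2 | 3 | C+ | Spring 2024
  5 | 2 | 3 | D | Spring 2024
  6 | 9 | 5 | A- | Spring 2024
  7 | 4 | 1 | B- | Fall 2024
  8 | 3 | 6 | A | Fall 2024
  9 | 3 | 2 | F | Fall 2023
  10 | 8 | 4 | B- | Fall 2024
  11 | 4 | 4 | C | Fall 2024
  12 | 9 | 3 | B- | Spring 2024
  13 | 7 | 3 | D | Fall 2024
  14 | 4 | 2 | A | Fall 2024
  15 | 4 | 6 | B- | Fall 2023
SELECT name, year FROM students WHERE year BETWEEN 3 AND 4

Execution result:
name | year
Ivy Johnson | 4
Rose Garcia | 3
David Davis | 3
David Wilson | 3
Grace Brown | 3
Peter Garcia | 3
Tina Garcia | 4
Alice Martinez | 4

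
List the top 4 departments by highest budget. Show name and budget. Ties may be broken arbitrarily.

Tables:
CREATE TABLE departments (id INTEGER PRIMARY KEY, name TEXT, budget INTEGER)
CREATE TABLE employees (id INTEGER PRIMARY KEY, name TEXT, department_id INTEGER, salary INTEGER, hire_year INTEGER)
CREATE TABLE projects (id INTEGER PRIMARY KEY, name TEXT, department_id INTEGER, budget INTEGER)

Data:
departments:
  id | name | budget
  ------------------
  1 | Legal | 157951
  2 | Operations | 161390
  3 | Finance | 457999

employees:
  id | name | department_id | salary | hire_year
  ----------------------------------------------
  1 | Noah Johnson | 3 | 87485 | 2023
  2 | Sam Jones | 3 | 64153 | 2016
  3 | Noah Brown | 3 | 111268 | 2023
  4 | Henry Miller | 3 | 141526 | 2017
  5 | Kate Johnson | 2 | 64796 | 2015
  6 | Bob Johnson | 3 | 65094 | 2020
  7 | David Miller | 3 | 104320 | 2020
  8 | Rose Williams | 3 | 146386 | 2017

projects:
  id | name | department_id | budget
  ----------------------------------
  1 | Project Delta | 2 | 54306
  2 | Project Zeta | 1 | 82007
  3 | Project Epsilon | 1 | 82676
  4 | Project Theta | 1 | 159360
SELECT name, budget FROM departments ORDER BY budget DESC LIMIT 4

Execution result:
name | budget
Finance | 457999
Operations | 161390
Legal | 157951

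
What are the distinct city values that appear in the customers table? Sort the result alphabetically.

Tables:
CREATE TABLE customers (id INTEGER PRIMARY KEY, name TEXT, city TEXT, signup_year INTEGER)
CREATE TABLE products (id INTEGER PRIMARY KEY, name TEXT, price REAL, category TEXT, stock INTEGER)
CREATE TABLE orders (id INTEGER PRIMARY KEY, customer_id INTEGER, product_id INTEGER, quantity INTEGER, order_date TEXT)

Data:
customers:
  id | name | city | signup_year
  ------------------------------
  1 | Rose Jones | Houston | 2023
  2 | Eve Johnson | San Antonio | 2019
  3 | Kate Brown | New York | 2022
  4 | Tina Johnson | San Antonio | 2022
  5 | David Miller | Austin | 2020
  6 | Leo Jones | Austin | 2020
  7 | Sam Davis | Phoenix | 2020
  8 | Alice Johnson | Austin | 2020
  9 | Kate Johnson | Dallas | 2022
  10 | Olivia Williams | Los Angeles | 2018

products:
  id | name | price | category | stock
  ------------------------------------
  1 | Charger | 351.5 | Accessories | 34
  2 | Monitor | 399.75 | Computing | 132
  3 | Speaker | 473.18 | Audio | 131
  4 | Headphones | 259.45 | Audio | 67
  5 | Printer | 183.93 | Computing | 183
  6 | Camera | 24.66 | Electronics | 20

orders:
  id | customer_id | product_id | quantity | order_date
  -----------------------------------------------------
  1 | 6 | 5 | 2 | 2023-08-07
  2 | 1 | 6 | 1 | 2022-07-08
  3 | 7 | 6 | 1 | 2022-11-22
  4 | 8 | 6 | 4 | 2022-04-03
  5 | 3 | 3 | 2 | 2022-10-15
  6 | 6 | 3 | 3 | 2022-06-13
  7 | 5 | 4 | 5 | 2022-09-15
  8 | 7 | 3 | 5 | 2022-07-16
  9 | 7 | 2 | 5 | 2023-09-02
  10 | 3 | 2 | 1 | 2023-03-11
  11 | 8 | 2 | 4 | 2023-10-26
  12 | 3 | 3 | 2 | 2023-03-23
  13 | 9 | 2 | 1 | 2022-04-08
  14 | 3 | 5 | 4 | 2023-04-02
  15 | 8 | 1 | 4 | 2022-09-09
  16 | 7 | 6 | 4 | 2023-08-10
SELECT DISTINCT city FROM customers ORDER BY city

Execution result:
city
Austin
Dallas
Houston
Los Angeles
New York
Phoenix
San Antonio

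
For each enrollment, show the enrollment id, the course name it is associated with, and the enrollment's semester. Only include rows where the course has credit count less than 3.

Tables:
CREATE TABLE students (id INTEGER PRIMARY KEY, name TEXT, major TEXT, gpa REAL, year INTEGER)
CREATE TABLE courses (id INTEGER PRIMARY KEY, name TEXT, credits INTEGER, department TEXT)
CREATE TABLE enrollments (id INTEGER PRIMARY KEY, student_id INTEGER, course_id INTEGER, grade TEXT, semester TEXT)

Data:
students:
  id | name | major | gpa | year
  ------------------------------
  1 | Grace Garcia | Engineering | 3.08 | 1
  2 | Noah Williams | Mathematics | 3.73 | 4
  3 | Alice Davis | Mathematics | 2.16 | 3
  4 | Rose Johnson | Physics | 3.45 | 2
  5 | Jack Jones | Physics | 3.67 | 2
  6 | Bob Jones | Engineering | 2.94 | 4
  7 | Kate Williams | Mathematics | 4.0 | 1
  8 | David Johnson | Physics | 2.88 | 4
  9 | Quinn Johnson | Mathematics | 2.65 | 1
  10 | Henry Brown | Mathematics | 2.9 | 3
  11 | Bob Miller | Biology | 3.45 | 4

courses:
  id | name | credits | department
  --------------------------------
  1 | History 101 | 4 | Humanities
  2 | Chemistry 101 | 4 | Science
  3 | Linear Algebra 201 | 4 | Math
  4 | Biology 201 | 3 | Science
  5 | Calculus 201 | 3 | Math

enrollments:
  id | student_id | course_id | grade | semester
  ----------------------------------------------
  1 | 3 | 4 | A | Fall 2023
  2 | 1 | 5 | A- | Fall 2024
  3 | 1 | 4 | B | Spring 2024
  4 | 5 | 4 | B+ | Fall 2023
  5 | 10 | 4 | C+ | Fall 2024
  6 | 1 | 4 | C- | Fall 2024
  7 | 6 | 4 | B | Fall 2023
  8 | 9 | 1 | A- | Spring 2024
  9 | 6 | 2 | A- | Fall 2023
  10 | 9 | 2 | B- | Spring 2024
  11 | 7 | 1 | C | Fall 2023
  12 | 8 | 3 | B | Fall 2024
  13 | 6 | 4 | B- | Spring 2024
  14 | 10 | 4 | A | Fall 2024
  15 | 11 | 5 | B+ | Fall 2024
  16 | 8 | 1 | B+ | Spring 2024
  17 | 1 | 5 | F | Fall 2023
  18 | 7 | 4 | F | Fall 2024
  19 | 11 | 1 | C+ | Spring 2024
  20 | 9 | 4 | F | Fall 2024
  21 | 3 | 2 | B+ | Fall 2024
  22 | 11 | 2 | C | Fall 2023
SELECT c.id, p.name AS course, c.semester FROM enrollments c JOIN courses p ON c.course_id = p.id WHERE p.credits < 3

Execution result:
(no rows)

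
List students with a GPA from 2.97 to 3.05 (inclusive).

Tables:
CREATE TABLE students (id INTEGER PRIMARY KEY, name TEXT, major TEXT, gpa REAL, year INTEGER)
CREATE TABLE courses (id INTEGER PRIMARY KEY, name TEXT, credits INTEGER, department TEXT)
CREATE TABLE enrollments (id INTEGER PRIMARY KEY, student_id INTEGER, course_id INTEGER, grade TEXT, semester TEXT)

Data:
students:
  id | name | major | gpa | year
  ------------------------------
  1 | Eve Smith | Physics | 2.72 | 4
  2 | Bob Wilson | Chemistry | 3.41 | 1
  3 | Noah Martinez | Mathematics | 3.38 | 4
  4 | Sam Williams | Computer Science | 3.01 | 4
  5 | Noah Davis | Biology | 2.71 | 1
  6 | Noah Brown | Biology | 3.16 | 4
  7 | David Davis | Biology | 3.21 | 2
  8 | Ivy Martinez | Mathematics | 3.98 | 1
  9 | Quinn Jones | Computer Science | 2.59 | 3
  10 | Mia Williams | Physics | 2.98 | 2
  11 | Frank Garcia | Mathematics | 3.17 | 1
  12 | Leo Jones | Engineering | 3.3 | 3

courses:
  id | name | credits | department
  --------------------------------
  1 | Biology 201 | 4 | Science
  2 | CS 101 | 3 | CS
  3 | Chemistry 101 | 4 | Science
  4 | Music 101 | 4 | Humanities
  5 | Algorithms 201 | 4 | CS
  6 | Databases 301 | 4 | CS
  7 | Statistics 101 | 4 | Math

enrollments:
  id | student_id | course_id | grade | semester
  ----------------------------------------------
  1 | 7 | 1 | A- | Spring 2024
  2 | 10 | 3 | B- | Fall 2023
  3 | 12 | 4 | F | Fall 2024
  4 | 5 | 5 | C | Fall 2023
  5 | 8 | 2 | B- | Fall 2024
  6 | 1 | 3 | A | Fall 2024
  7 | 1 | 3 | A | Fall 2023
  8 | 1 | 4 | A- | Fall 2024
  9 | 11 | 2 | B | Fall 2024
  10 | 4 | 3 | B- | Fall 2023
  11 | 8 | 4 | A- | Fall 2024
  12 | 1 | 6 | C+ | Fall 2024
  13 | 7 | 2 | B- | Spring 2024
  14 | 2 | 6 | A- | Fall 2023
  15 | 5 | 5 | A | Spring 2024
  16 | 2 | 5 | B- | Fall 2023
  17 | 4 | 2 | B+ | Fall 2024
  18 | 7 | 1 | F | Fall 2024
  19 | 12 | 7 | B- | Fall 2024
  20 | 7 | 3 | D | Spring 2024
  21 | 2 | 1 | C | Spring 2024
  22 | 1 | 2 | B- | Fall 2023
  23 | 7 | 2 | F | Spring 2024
SELECT name, gpa FROM students WHERE gpa BETWEEN 2.97 AND 3.05

Execution result:
name | gpa
Sam Williams | 3.01
Mia Williams | 2.98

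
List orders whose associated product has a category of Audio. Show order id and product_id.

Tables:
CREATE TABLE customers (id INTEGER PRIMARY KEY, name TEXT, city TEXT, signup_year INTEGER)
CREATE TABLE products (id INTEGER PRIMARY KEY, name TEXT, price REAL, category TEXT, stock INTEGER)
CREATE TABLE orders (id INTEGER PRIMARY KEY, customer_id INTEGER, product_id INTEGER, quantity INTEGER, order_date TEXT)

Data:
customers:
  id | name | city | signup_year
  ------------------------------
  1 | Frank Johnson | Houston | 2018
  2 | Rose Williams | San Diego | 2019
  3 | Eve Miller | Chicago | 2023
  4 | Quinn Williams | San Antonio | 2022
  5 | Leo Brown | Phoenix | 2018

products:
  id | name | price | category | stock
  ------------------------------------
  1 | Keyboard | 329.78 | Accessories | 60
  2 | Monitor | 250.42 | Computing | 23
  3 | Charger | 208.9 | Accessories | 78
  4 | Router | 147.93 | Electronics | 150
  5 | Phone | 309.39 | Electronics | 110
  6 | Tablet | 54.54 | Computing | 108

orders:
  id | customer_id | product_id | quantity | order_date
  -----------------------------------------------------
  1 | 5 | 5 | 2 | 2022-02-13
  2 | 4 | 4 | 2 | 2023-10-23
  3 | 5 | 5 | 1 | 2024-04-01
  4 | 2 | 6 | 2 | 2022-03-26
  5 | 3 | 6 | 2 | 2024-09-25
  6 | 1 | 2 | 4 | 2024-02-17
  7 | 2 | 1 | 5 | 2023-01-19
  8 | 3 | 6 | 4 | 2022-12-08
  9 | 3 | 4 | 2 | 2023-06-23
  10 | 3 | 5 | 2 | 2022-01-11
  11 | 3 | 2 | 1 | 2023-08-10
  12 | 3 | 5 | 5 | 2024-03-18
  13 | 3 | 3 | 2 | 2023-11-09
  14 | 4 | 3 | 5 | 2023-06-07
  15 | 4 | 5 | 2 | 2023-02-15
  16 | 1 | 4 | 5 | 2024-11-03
SELECT id, product_id FROM orders WHERE product_id IN (SELECT id FROM products WHERE category = 'Audio')

Execution result:
(no rows)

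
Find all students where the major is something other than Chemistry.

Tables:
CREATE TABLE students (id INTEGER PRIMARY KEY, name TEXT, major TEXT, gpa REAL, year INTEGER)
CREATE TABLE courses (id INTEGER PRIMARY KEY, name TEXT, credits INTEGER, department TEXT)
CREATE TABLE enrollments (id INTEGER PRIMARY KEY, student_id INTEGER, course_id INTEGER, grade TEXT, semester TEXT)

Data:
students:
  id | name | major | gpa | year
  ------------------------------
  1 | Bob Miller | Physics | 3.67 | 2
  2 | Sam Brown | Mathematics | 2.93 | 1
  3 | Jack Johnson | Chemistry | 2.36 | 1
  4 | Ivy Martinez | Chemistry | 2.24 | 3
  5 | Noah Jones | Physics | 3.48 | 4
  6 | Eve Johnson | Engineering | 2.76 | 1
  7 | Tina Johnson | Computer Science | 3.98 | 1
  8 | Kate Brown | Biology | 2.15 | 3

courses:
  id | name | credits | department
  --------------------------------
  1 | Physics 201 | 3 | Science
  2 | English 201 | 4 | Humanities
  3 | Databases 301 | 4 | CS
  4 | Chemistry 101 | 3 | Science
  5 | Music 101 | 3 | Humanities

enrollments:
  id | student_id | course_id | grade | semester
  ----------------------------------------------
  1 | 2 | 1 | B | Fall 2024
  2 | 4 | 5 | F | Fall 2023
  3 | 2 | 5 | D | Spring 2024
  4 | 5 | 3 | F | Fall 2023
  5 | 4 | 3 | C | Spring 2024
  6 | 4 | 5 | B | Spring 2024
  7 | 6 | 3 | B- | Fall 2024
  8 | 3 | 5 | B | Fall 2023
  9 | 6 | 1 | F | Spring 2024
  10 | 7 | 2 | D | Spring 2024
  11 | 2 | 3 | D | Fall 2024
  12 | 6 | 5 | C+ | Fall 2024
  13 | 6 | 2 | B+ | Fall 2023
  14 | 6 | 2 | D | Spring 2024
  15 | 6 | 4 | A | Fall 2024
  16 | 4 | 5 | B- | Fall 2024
SELECT name, major FROM students WHERE major <> 'Chemistry'

Execution result:
name | major
Bob Miller | Physics
Sam Brown | Mathematics
Noah Jones | Physics
Eve Johnson | Engineering
Tina Johnson | Computer Science
Kate Brown | Biology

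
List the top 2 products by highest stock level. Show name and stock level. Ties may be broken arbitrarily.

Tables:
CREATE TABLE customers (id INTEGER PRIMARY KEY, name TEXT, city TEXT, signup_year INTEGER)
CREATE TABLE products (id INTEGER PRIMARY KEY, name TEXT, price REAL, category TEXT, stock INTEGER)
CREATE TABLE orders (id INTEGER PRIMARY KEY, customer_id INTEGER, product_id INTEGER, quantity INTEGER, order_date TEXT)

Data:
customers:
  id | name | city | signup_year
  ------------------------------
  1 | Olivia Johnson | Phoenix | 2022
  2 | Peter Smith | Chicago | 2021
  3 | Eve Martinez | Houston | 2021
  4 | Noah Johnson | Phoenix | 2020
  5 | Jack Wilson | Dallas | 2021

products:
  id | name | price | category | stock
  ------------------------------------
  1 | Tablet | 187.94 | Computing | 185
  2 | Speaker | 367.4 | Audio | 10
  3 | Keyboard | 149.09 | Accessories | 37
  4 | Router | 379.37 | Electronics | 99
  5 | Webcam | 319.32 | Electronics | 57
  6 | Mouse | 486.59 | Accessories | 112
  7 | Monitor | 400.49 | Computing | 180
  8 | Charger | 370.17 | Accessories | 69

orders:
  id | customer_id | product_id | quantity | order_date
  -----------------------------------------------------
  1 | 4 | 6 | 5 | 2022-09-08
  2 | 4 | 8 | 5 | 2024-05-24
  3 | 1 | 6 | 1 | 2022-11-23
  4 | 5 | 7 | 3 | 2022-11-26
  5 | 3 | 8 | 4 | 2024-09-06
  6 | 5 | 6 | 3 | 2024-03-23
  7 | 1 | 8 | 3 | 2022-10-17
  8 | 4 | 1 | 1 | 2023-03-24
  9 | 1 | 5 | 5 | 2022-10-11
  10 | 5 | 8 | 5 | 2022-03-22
SELECT name, stock FROM products ORDER BY stock DESC LIMIT 2

Execution result:
name | stock
Tablet | 185
Monitor | 180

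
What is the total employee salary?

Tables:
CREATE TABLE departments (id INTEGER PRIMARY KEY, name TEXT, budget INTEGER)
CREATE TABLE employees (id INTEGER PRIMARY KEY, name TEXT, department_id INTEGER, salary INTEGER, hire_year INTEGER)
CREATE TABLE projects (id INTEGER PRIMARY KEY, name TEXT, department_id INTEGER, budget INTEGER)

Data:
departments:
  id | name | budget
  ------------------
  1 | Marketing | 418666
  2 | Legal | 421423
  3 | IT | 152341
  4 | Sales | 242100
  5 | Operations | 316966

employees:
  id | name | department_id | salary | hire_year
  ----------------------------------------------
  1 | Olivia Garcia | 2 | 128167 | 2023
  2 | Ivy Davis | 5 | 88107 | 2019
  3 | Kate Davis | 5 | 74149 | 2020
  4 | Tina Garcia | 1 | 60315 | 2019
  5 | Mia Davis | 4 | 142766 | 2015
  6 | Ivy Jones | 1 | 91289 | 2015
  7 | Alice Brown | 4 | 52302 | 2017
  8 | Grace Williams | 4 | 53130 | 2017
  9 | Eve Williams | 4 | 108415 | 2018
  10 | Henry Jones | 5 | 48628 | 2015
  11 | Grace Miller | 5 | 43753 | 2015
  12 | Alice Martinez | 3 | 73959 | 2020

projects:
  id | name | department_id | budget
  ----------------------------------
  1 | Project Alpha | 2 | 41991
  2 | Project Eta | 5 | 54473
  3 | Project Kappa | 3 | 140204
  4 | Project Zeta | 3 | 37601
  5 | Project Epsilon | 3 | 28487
SELECT SUM(salary) FROM employees

Execution result:
964980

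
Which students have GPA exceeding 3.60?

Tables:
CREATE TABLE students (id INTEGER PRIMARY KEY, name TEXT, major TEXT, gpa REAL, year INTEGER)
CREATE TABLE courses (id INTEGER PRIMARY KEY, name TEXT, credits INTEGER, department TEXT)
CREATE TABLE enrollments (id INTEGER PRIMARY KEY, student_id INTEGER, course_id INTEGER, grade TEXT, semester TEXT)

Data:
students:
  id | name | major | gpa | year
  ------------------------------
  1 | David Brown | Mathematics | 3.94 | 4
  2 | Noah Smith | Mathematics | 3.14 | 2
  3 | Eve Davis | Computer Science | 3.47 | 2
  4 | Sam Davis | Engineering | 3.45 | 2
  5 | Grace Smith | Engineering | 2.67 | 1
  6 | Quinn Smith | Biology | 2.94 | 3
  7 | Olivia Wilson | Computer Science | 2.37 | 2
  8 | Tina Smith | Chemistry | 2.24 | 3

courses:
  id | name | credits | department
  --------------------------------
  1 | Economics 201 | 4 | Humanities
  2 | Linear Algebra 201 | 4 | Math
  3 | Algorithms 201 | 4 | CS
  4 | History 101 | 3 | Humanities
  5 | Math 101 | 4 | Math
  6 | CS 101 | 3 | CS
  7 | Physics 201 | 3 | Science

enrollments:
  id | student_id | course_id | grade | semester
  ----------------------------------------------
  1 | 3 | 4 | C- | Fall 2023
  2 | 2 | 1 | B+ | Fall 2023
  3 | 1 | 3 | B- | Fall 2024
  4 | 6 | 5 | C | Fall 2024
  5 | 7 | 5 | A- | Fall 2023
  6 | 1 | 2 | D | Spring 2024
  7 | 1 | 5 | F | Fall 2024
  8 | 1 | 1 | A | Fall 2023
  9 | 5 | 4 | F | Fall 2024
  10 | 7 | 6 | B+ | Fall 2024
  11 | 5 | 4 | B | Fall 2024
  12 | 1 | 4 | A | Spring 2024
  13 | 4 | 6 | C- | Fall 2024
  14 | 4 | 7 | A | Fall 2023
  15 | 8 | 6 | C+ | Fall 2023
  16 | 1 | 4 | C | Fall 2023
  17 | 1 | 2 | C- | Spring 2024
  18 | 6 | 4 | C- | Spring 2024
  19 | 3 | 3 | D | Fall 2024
SELECT name, gpa FROM students WHERE gpa > 3.6

Execution result:
name | gpa
David Brown | 3.94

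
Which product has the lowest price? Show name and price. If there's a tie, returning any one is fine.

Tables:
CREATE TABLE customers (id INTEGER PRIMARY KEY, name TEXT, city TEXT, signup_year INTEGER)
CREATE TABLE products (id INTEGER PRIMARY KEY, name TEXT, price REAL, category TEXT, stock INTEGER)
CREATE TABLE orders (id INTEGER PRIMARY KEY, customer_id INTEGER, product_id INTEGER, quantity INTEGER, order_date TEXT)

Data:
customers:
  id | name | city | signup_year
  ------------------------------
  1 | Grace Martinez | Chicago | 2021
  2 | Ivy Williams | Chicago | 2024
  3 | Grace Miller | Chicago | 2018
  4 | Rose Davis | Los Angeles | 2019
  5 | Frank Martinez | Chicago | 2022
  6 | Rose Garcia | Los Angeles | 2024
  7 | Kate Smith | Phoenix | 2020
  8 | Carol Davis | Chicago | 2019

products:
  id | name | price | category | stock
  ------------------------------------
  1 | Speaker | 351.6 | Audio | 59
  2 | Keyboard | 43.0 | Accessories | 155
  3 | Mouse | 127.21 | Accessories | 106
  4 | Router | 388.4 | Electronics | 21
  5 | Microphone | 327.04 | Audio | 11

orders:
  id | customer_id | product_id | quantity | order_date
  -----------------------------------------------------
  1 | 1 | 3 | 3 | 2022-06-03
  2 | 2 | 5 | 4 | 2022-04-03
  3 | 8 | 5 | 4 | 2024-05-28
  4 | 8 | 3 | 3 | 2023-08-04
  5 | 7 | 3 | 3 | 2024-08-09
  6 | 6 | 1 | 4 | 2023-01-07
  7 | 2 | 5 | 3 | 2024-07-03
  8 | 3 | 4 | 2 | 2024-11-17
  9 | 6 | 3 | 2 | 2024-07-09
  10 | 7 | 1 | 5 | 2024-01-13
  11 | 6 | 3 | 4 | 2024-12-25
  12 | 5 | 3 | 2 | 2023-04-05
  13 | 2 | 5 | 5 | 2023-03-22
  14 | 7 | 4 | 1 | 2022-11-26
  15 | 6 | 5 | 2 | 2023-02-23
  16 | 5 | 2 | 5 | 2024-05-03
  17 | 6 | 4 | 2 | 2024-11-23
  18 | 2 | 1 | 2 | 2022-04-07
SELECT name, price FROM products ORDER BY price ASC LIMIT 1

Execution result:
name | price
Keyboard | 43.00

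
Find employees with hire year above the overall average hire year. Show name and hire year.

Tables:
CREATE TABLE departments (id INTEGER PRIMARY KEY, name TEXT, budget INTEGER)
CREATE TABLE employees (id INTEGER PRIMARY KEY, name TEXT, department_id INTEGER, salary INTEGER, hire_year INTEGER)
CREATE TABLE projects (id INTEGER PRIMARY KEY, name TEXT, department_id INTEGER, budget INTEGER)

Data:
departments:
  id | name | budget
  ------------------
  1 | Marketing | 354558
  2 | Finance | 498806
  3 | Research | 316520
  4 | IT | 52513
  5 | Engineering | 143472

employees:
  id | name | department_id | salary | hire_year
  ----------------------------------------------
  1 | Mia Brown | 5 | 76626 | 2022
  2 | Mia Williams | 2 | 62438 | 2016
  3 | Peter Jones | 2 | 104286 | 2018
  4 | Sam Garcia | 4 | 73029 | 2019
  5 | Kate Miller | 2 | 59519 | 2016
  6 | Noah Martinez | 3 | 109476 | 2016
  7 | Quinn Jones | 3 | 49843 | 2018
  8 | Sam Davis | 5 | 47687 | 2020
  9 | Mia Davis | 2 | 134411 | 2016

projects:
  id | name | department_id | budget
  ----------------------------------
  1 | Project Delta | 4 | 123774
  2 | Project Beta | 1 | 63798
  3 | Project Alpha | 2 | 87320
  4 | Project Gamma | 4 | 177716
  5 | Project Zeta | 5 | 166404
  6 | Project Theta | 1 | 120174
SELECT name, hire_year FROM employees WHERE hire_year > (SELECT AVG(hire_year) FROM employees)

Execution result:
name | hire_year
Mia Brown | 2022
Peter Jones | 2018
Sam Garcia | 2019
Quinn Jones | 2018
Sam Davis | 2020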